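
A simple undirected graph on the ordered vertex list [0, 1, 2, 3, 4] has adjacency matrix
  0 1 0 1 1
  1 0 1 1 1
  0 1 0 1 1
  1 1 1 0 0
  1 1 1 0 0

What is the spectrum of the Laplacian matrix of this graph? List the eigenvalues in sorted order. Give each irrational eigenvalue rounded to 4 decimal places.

[0, 3, 3, 5, 5]

Reading degrees in the order [0, 1, 2, 3, 4] gives [3, 4, 3, 3, 3]; set D = diag(3, 4, 3, 3, 3) and form L = D - A. The multiplicity of 0 as a Laplacian eigenvalue equals the number of connected components. The single zero eigenvalue shows the graph is connected. By the matrix-tree theorem the graph has (1/5) * product of the nonzero eigenvalues = 45 spanning trees.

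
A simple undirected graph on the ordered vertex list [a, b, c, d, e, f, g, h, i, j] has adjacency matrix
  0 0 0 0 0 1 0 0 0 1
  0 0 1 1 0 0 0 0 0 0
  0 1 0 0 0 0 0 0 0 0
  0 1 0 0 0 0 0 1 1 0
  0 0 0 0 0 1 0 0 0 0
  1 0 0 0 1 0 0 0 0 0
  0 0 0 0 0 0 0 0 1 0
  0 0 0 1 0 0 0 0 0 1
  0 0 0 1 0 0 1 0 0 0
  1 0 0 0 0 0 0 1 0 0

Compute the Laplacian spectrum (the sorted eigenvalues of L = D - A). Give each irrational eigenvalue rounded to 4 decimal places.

Reading degrees in the order [a, b, c, d, e, f, g, h, i, j] gives [2, 2, 1, 3, 1, 2, 1, 2, 2, 2]; set D = diag(2, 2, 1, 3, 1, 2, 1, 2, 2, 2) and form L = D - A. Since every row of L sums to 0, the all-ones vector is in the kernel and 0 is an eigenvalue. The single zero eigenvalue shows the graph is connected. There is one zero in the spectrum, matching the 1 component.

[0, 0.1277, 0.3820, 0.6297, 1.3820, 2, 2.6180, 2.7968, 3.6180, 4.4458]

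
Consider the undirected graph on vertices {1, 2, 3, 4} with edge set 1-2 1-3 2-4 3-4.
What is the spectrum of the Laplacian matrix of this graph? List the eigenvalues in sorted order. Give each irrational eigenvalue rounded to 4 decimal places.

Reading degrees in the order [1, 2, 3, 4] gives [2, 2, 2, 2]; set D = diag(2, 2, 2, 2) and form L = D - A. The multiplicity of 0 as a Laplacian eigenvalue equals the number of connected components. The largest eigenvalue, 4, is at most the vertex count 4.

[0, 2, 2, 4]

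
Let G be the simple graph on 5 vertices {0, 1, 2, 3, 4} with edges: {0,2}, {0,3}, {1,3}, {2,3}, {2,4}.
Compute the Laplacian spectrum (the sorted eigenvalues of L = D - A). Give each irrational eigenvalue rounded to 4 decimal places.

Each diagonal entry of L is the vertex degree and each off-diagonal entry is -1 where an edge is present, 0 otherwise; in the order [0, 1, 2, 3, 4] the diagonal is [2, 1, 3, 3, 1]. Diagonalising L (or applying a numerical eigensolver to the 5x5 matrix) gives the spectrum above. The eigenvalues sum to 10, which equals trace(L) = 2|E|.

[0, 0.6972, 1.3820, 3.6180, 4.3028]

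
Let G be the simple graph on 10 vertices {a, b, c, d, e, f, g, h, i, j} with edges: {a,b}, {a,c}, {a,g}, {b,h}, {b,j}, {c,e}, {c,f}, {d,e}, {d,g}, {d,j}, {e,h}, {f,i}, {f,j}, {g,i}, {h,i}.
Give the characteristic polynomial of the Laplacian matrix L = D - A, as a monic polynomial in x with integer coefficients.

Each diagonal entry of L is the vertex degree and each off-diagonal entry is -1 where an edge is present, 0 otherwise; in the order [a, b, c, d, e, f, g, h, i, j] the diagonal is [3, 3, 3, 3, 3, 3, 3, 3, 3, 3]. L has integer entries, so p(x) = det(xI - L) has integer coefficients. Expanding the determinant yields x^10 - 30x^9 + 390x^8 - 2880x^7 + 13305x^6 - 39882x^5 + 77640x^4 - 94800x^3 + 66000x^2 - 20000x. The coefficient of x^9 equals -trace(L) = -30, matching the sum of degrees. The eigenvalues sum to 30, which equals trace(L) = 2|E|.

x^10 - 30x^9 + 390x^8 - 2880x^7 + 13305x^6 - 39882x^5 + 77640x^4 - 94800x^3 + 66000x^2 - 20000x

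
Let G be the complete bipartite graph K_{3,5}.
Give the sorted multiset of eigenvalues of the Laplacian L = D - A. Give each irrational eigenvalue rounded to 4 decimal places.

The graph has 8 vertices and degree multiset [5, 5, 5, 3, 3, 3, 3, 3]; D is the diagonal matrix of degrees and L = D - A. Since every row of L sums to 0, the all-ones vector is in the kernel and 0 is an eigenvalue. By the matrix-tree theorem the graph has (1/8) * product of the nonzero eigenvalues = 2025 spanning trees. The largest eigenvalue, 8, is at most the vertex count 8.

[0, 3, 3, 3, 3, 5, 5, 8]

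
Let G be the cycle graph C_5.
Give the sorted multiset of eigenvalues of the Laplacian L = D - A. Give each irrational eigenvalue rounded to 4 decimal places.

[0, 1.3820, 1.3820, 3.6180, 3.6180]

The graph has 5 vertices and degree multiset [2, 2, 2, 2, 2]; D is the diagonal matrix of degrees and L = D - A. The multiplicity of 0 as a Laplacian eigenvalue equals the number of connected components. The single zero eigenvalue shows the graph is connected. By the matrix-tree theorem the graph has (1/5) * product of the nonzero eigenvalues = 5 spanning trees.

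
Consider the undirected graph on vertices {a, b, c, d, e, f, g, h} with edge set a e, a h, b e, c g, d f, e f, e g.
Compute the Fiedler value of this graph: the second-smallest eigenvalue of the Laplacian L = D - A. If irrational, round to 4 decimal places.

Reading degrees in the order [a, b, c, d, e, f, g, h] gives [2, 1, 1, 1, 4, 2, 2, 1]; set D = diag(2, 1, 1, 1, 4, 2, 2, 1) and form L = D - A. The smallest Laplacian eigenvalue is always 0. The next one, lambda_2 = 0.3820, measures how hard the graph is to disconnect: larger values mean better connectivity. The eigenvalues sum to 14, which equals trace(L) = 2|E|.

0.3820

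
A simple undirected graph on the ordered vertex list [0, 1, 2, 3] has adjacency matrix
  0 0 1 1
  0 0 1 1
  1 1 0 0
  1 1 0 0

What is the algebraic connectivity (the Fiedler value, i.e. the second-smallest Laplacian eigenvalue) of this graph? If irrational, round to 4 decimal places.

2

Reading degrees in the order [0, 1, 2, 3] gives [2, 2, 2, 2]; set D = diag(2, 2, 2, 2) and form L = D - A. The smallest Laplacian eigenvalue is always 0. The next one, lambda_2 = 2, measures how hard the graph is to disconnect: larger values mean better connectivity.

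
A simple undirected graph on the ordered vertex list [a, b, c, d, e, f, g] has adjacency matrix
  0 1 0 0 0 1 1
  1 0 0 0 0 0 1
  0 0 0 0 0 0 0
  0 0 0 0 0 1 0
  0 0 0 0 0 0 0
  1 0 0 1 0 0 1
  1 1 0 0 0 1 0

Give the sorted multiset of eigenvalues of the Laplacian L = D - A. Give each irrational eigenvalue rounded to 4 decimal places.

[0, 0, 0, 0.8299, 2.6889, 4, 4.4812]

Each diagonal entry of L is the vertex degree and each off-diagonal entry is -1 where an edge is present, 0 otherwise; in the order [a, b, c, d, e, f, g] the diagonal is [3, 2, 0, 1, 0, 3, 3]. Diagonalising L (or applying a numerical eigensolver to the 7x7 matrix) gives the spectrum above. The 3 zero eigenvalues correspond to the 3 connected components. The eigenvalues sum to 12, which equals trace(L) = 2|E|.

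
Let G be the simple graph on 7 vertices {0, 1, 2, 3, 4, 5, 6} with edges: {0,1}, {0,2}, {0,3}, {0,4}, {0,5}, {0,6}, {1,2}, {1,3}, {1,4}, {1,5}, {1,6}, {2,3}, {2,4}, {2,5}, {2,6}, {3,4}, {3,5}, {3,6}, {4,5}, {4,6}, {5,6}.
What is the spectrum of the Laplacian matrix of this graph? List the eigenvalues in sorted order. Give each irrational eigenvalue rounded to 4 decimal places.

With the vertex order [0, 1, 2, 3, 4, 5, 6], the degrees are [6, 6, 6, 6, 6, 6, 6], giving D = diag(6, 6, 6, 6, 6, 6, 6) and L = D - A. Diagonalising L (or applying a numerical eigensolver to the 7x7 matrix) gives the spectrum above. The single zero eigenvalue shows the graph is connected.

[0, 7, 7, 7, 7, 7, 7]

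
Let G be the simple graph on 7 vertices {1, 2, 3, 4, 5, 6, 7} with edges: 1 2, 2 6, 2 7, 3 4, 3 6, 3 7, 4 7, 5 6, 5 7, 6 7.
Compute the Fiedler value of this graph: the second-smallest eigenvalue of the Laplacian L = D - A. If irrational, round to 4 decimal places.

With the vertex order [1, 2, 3, 4, 5, 6, 7], the degrees are [1, 3, 3, 2, 2, 4, 5], giving D = diag(1, 3, 3, 2, 2, 4, 5) and L = D - A. The smallest Laplacian eigenvalue is always 0. The next one, lambda_2 = 0.7082, measures how hard the graph is to disconnect: larger values mean better connectivity. The eigenvalues sum to 20, which equals trace(L) = 2|E|.

0.7082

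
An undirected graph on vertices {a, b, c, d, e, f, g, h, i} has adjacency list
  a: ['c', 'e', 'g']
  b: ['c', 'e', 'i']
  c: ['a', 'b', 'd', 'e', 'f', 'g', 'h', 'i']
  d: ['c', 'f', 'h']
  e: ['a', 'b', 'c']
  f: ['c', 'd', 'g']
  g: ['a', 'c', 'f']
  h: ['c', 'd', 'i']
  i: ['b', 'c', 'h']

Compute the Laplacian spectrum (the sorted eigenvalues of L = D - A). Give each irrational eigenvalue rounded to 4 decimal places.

Each diagonal entry of L is the vertex degree and each off-diagonal entry is -1 where an edge is present, 0 otherwise; in the order [a, b, c, d, e, f, g, h, i] the diagonal is [3, 3, 8, 3, 3, 3, 3, 3, 3]. Diagonalising L (or applying a numerical eigensolver to the 9x9 matrix) gives the spectrum above.

[0, 1.5858, 1.5858, 3, 3, 4.4142, 4.4142, 5, 9]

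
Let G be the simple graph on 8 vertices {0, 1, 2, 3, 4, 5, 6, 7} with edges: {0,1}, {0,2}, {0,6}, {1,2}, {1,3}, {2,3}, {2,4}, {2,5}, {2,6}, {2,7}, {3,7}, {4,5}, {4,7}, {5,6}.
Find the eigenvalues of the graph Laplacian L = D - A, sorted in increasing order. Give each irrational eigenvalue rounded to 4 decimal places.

With the vertex order [0, 1, 2, 3, 4, 5, 6, 7], the degrees are [3, 3, 7, 3, 3, 3, 3, 3], giving D = diag(3, 3, 7, 3, 3, 3, 3, 3) and L = D - A. The multiplicity of 0 as a Laplacian eigenvalue equals the number of connected components. The single zero eigenvalue shows the graph is connected. There is one zero in the spectrum, matching the 1 component. By the matrix-tree theorem the graph has (1/8) * product of the nonzero eigenvalues = 841 spanning trees.

[0, 1.7530, 1.7530, 3.4450, 3.4450, 4.8019, 4.8019, 8]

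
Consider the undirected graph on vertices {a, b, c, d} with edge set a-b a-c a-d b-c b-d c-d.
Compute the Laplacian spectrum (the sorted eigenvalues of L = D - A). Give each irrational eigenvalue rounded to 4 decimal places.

[0, 4, 4, 4]

Reading degrees in the order [a, b, c, d] gives [3, 3, 3, 3]; set D = diag(3, 3, 3, 3) and form L = D - A. The multiplicity of 0 as a Laplacian eigenvalue equals the number of connected components. The largest eigenvalue, 4, is at most the vertex count 4.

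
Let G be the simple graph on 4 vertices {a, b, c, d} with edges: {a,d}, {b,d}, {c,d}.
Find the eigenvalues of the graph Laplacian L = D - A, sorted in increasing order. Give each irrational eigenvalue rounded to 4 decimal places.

[0, 1, 1, 4]

With the vertex order [a, b, c, d], the degrees are [1, 1, 1, 3], giving D = diag(1, 1, 1, 3) and L = D - A. The multiplicity of 0 as a Laplacian eigenvalue equals the number of connected components. The single zero eigenvalue shows the graph is connected. By the matrix-tree theorem the graph has (1/4) * product of the nonzero eigenvalues = 1 spanning tree. The largest eigenvalue, 4, is at most the vertex count 4.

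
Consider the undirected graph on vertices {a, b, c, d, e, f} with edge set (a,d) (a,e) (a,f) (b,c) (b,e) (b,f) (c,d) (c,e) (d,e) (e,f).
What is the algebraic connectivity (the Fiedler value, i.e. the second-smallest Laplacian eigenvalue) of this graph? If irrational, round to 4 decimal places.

With the vertex order [a, b, c, d, e, f], the degrees are [3, 3, 3, 3, 5, 3], giving D = diag(3, 3, 3, 3, 5, 3) and L = D - A. The sorted Laplacian eigenvalues are [0, 2.3820, 2.3820, 4.6180, 4.6180, 6]; the algebraic connectivity is the second entry, 2.3820. The eigenvalues sum to 20, which equals trace(L) = 2|E|.

2.3820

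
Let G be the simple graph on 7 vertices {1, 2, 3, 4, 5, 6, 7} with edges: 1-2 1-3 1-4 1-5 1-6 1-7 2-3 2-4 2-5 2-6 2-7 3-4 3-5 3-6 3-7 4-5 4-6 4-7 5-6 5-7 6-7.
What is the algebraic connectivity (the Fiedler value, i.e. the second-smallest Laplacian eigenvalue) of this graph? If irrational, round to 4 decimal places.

7

Each diagonal entry of L is the vertex degree and each off-diagonal entry is -1 where an edge is present, 0 otherwise; in the order [1, 2, 3, 4, 5, 6, 7] the diagonal is [6, 6, 6, 6, 6, 6, 6]. Computing the eigenvalues of L and sorting gives [0, 7, 7, 7, 7, 7, 7]. The Fiedler value lambda_2 = 7 is strictly positive, so the graph is connected. The largest eigenvalue, 7, is at most the vertex count 7. The eigenvalues sum to 42, which equals trace(L) = 2|E|.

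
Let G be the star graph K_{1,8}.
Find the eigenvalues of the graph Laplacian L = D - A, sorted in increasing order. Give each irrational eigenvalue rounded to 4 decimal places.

[0, 1, 1, 1, 1, 1, 1, 1, 9]

The graph has 9 vertices and degree multiset [8, 1, 1, 1, 1, 1, 1, 1, 1]; D is the diagonal matrix of degrees and L = D - A. Diagonalising L (or applying a numerical eigensolver to the 9x9 matrix) gives the spectrum above. By the matrix-tree theorem the graph has (1/9) * product of the nonzero eigenvalues = 1 spanning tree.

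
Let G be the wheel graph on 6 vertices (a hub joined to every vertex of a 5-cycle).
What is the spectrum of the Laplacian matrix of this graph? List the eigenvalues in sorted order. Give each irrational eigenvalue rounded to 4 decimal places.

The graph has 6 vertices and degree multiset [5, 3, 3, 3, 3, 3]; D is the diagonal matrix of degrees and L = D - A. Diagonalising L (or applying a numerical eigensolver to the 6x6 matrix) gives the spectrum above. The largest eigenvalue, 6, is at most the vertex count 6. By the matrix-tree theorem the graph has (1/6) * product of the nonzero eigenvalues = 121 spanning trees.

[0, 2.3820, 2.3820, 4.6180, 4.6180, 6]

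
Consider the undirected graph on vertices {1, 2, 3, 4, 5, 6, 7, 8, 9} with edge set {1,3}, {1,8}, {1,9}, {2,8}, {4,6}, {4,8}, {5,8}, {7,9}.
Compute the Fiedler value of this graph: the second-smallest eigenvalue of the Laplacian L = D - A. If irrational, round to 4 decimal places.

Reading degrees in the order [1, 2, 3, 4, 5, 6, 7, 8, 9] gives [3, 1, 1, 2, 1, 1, 1, 4, 2]; set D = diag(3, 1, 1, 2, 1, 1, 1, 4, 2) and form L = D - A. The smallest Laplacian eigenvalue is always 0. The next one, lambda_2 = 0.2427, measures how hard the graph is to disconnect: larger values mean better connectivity. The eigenvalues sum to 16, which equals trace(L) = 2|E|.

0.2427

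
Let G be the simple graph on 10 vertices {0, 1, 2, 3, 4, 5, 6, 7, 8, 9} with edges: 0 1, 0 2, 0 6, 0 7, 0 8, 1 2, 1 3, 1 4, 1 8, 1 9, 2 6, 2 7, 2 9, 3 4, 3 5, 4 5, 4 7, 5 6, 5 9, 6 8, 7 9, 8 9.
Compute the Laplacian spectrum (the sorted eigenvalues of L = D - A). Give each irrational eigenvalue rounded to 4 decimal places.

Each diagonal entry of L is the vertex degree and each off-diagonal entry is -1 where an edge is present, 0 otherwise; in the order [0, 1, 2, 3, 4, 5, 6, 7, 8, 9] the diagonal is [5, 6, 5, 3, 4, 4, 4, 4, 4, 5]. Diagonalising L (or applying a numerical eigensolver to the 10x10 matrix) gives the spectrum above. The single zero eigenvalue shows the graph is connected. The eigenvalues sum to 44, which equals trace(L) = 2|E|.

[0, 1.8753, 3.1019, 3.8061, 4.2615, 4.6142, 5.4160, 6, 7.1363, 7.7887]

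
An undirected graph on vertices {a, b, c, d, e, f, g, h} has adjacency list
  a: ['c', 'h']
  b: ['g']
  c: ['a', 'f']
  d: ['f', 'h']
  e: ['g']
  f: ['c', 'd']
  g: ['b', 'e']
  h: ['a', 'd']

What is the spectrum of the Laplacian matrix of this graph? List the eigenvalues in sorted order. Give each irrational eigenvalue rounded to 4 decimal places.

Reading degrees in the order [a, b, c, d, e, f, g, h] gives [2, 1, 2, 2, 1, 2, 2, 2]; set D = diag(2, 1, 2, 2, 1, 2, 2, 2) and form L = D - A. Since every row of L sums to 0, the all-ones vector is in the kernel and 0 is an eigenvalue. The 2 zero eigenvalues correspond to the 2 connected components. The eigenvalues sum to 14, which equals trace(L) = 2|E|. The largest eigenvalue, 3.6180, is at most the vertex count 8.

[0, 0, 1, 1.3820, 1.3820, 3, 3.6180, 3.6180]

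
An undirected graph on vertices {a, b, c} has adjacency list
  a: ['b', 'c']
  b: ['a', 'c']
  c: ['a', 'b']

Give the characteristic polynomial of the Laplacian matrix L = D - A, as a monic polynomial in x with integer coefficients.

x^3 - 6x^2 + 9x

With the vertex order [a, b, c], the degrees are [2, 2, 2], giving D = diag(2, 2, 2) and L = D - A. The eigenvalues of L are [0, 3, 3]; the characteristic polynomial is the product of (x - lambda_i), which multiplies out to x^3 - 6x^2 + 9x. The constant term is 0 because L is singular (the all-ones vector lies in its kernel).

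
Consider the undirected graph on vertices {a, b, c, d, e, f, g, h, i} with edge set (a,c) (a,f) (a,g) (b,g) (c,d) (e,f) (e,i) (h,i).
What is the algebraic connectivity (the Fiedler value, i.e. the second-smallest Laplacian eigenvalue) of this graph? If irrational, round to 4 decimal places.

Each diagonal entry of L is the vertex degree and each off-diagonal entry is -1 where an edge is present, 0 otherwise; in the order [a, b, c, d, e, f, g, h, i] the diagonal is [3, 1, 2, 1, 2, 2, 2, 1, 2]. The smallest Laplacian eigenvalue is always 0. The next one, lambda_2 = 0.1708, measures how hard the graph is to disconnect: larger values mean better connectivity.

0.1708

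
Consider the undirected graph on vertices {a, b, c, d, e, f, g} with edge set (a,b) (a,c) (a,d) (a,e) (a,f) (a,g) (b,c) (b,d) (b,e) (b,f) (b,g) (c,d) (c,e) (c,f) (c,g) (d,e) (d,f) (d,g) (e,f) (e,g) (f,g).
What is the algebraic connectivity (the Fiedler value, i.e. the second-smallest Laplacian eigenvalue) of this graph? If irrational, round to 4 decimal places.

7

Reading degrees in the order [a, b, c, d, e, f, g] gives [6, 6, 6, 6, 6, 6, 6]; set D = diag(6, 6, 6, 6, 6, 6, 6) and form L = D - A. Computing the eigenvalues of L and sorting gives [0, 7, 7, 7, 7, 7, 7]. The Fiedler value lambda_2 = 7 is strictly positive, so the graph is connected. There is one zero in the spectrum, matching the 1 component. By the matrix-tree theorem the graph has (1/7) * product of the nonzero eigenvalues = 16807 spanning trees.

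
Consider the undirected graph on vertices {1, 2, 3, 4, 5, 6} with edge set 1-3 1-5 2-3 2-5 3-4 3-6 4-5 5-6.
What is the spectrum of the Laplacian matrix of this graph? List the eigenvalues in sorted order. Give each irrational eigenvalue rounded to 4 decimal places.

Each diagonal entry of L is the vertex degree and each off-diagonal entry is -1 where an edge is present, 0 otherwise; in the order [1, 2, 3, 4, 5, 6] the diagonal is [2, 2, 4, 2, 4, 2]. Diagonalising L (or applying a numerical eigensolver to the 6x6 matrix) gives the spectrum above. The eigenvalues sum to 16, which equals trace(L) = 2|E|. The largest eigenvalue, 6, is at most the vertex count 6.

[0, 2, 2, 2, 4, 6]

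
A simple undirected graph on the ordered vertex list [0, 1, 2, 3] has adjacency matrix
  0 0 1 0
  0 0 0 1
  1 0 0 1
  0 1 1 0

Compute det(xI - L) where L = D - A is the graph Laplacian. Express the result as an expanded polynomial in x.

Each diagonal entry of L is the vertex degree and each off-diagonal entry is -1 where an edge is present, 0 otherwise; in the order [0, 1, 2, 3] the diagonal is [1, 1, 2, 2]. Computing det(xI - L) by cofactor expansion (or equivalently via sum-over-permutations) gives x^4 - 6x^3 + 10x^2 - 4x. The constant term is 0 because L is singular (the all-ones vector lies in its kernel). The eigenvalues sum to 6, which equals trace(L) = 2|E|.

x^4 - 6x^3 + 10x^2 - 4x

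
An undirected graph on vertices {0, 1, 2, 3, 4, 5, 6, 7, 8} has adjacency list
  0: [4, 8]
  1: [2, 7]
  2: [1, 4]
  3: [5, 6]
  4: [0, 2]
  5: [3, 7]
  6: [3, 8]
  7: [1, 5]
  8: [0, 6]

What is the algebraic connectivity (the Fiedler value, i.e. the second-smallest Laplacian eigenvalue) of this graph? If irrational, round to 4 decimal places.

Reading degrees in the order [0, 1, 2, 3, 4, 5, 6, 7, 8] gives [2, 2, 2, 2, 2, 2, 2, 2, 2]; set D = diag(2, 2, 2, 2, 2, 2, 2, 2, 2) and form L = D - A. Computing the eigenvalues of L and sorting gives [0, 0.4679, 0.4679, 1.6527, 1.6527, 3, 3, 3.8794, 3.8794]. The Fiedler value lambda_2 = 0.4679 is strictly positive, so the graph is connected. By the matrix-tree theorem the graph has (1/9) * product of the nonzero eigenvalues = 9 spanning trees.

0.4679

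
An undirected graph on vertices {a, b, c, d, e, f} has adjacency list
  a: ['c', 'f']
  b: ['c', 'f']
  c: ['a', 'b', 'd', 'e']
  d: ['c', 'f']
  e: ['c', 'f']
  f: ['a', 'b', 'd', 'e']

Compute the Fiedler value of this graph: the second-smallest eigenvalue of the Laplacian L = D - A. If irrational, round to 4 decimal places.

Reading degrees in the order [a, b, c, d, e, f] gives [2, 2, 4, 2, 2, 4]; set D = diag(2, 2, 4, 2, 2, 4) and form L = D - A. The smallest Laplacian eigenvalue is always 0. The next one, lambda_2 = 2, measures how hard the graph is to disconnect: larger values mean better connectivity. The largest eigenvalue, 6, is at most the vertex count 6.

2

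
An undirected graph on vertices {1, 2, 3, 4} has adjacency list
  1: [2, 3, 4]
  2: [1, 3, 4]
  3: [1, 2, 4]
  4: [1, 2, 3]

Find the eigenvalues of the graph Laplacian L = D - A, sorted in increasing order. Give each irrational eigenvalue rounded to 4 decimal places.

Each diagonal entry of L is the vertex degree and each off-diagonal entry is -1 where an edge is present, 0 otherwise; in the order [1, 2, 3, 4] the diagonal is [3, 3, 3, 3]. Diagonalising L (or applying a numerical eigensolver to the 4x4 matrix) gives the spectrum above. By the matrix-tree theorem the graph has (1/4) * product of the nonzero eigenvalues = 16 spanning trees.

[0, 4, 4, 4]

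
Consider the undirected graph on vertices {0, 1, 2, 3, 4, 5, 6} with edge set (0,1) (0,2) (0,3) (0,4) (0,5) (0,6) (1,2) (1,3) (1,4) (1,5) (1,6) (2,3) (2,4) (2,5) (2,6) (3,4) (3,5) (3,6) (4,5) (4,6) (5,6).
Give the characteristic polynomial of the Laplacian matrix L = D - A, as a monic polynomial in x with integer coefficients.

Each diagonal entry of L is the vertex degree and each off-diagonal entry is -1 where an edge is present, 0 otherwise; in the order [0, 1, 2, 3, 4, 5, 6] the diagonal is [6, 6, 6, 6, 6, 6, 6]. Computing det(xI - L) by cofactor expansion (or equivalently via sum-over-permutations) gives x^7 - 42x^6 + 735x^5 - 6860x^4 + 36015x^3 - 100842x^2 + 117649x. Since p(0) = det(-L) = 0, x divides p(x). The largest eigenvalue, 7, is at most the vertex count 7. There is one zero in the spectrum, matching the 1 component.

x^7 - 42x^6 + 735x^5 - 6860x^4 + 36015x^3 - 100842x^2 + 117649x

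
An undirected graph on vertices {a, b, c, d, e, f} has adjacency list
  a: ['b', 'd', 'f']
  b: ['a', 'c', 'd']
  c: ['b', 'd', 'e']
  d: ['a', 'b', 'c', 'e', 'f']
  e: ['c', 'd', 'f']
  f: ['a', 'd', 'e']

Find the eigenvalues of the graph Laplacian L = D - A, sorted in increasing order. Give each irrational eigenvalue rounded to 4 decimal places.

Each diagonal entry of L is the vertex degree and each off-diagonal entry is -1 where an edge is present, 0 otherwise; in the order [a, b, c, d, e, f] the diagonal is [3, 3, 3, 5, 3, 3]. Since every row of L sums to 0, the all-ones vector is in the kernel and 0 is an eigenvalue.

[0, 2.3820, 2.3820, 4.6180, 4.6180, 6]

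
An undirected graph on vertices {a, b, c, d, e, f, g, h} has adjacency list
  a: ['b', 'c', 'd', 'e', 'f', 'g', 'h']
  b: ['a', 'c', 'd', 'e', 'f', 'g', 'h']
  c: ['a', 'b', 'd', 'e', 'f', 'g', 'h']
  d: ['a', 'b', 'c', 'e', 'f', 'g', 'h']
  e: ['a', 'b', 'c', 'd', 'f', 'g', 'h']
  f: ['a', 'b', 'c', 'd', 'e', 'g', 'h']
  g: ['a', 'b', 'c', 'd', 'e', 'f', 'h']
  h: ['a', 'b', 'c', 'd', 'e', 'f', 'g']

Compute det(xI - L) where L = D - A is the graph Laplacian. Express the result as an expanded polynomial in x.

Reading degrees in the order [a, b, c, d, e, f, g, h] gives [7, 7, 7, 7, 7, 7, 7, 7]; set D = diag(7, 7, 7, 7, 7, 7, 7, 7) and form L = D - A. L has integer entries, so p(x) = det(xI - L) has integer coefficients. Expanding the determinant yields x^8 - 56x^7 + 1344x^6 - 17920x^5 + 143360x^4 - 688128x^3 + 1835008x^2 - 2097152x. Since p(0) = det(-L) = 0, x divides p(x). The largest eigenvalue, 8, is at most the vertex count 8.

x^8 - 56x^7 + 1344x^6 - 17920x^5 + 143360x^4 - 688128x^3 + 1835008x^2 - 2097152x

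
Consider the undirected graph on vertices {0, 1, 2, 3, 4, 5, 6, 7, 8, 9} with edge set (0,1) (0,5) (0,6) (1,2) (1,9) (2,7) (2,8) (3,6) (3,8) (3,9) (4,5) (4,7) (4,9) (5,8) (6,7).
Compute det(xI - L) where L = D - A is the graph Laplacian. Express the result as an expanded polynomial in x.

Each diagonal entry of L is the vertex degree and each off-diagonal entry is -1 where an edge is present, 0 otherwise; in the order [0, 1, 2, 3, 4, 5, 6, 7, 8, 9] the diagonal is [3, 3, 3, 3, 3, 3, 3, 3, 3, 3]. Computing det(xI - L) by cofactor expansion (or equivalently via sum-over-permutations) gives x^10 - 30x^9 + 390x^8 - 2880x^7 + 13305x^6 - 39882x^5 + 77640x^4 - 94800x^3 + 66000x^2 - 20000x. The constant term is 0 because L is singular (the all-ones vector lies in its kernel). The eigenvalues sum to 30, which equals trace(L) = 2|E|.

x^10 - 30x^9 + 390x^8 - 2880x^7 + 13305x^6 - 39882x^5 + 77640x^4 - 94800x^3 + 66000x^2 - 20000x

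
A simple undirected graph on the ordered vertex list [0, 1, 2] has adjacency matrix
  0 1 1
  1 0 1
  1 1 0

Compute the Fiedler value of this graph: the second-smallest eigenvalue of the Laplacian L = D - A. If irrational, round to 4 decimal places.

Each diagonal entry of L is the vertex degree and each off-diagonal entry is -1 where an edge is present, 0 otherwise; in the order [0, 1, 2] the diagonal is [2, 2, 2]. The smallest Laplacian eigenvalue is always 0. The next one, lambda_2 = 3, measures how hard the graph is to disconnect: larger values mean better connectivity. The largest eigenvalue, 3, is at most the vertex count 3.

3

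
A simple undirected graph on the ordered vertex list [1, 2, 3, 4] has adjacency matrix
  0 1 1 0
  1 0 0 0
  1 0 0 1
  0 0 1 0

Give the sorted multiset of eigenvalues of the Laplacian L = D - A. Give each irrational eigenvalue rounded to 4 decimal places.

With the vertex order [1, 2, 3, 4], the degrees are [2, 1, 2, 1], giving D = diag(2, 1, 2, 1) and L = D - A. Diagonalising L (or applying a numerical eigensolver to the 4x4 matrix) gives the spectrum above. The single zero eigenvalue shows the graph is connected. The eigenvalues sum to 6, which equals trace(L) = 2|E|. By the matrix-tree theorem the graph has (1/4) * product of the nonzero eigenvalues = 1 spanning tree.

[0, 0.5858, 2, 3.4142]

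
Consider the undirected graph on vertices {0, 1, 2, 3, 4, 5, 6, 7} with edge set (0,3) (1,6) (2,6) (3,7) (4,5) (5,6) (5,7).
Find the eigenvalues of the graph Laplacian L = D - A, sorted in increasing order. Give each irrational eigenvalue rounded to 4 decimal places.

With the vertex order [0, 1, 2, 3, 4, 5, 6, 7], the degrees are [1, 1, 1, 2, 1, 3, 3, 2], giving D = diag(1, 1, 1, 2, 1, 3, 3, 2) and L = D - A. Diagonalising L (or applying a numerical eigensolver to the 8x8 matrix) gives the spectrum above.

[0, 0.2243, 0.5858, 1, 1.4108, 2.7237, 3.4142, 4.6412]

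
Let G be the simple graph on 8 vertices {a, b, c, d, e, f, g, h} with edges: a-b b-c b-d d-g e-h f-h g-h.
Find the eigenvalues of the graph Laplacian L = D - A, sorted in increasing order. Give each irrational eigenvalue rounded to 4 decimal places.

[0, 0.1864, 1, 1, 1, 2.4707, 4, 4.3429]

Each diagonal entry of L is the vertex degree and each off-diagonal entry is -1 where an edge is present, 0 otherwise; in the order [a, b, c, d, e, f, g, h] the diagonal is [1, 3, 1, 2, 1, 1, 2, 3]. L is symmetric positive semidefinite, so every eigenvalue is real and nonnegative. The single zero eigenvalue shows the graph is connected. The largest eigenvalue, 4.3429, is at most the vertex count 8.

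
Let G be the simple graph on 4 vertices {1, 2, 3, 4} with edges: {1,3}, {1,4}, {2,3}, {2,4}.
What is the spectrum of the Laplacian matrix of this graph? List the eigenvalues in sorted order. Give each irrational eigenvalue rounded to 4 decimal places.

[0, 2, 2, 4]

Reading degrees in the order [1, 2, 3, 4] gives [2, 2, 2, 2]; set D = diag(2, 2, 2, 2) and form L = D - A. L is symmetric positive semidefinite, so every eigenvalue is real and nonnegative. By the matrix-tree theorem the graph has (1/4) * product of the nonzero eigenvalues = 4 spanning trees. There is one zero in the spectrum, matching the 1 component.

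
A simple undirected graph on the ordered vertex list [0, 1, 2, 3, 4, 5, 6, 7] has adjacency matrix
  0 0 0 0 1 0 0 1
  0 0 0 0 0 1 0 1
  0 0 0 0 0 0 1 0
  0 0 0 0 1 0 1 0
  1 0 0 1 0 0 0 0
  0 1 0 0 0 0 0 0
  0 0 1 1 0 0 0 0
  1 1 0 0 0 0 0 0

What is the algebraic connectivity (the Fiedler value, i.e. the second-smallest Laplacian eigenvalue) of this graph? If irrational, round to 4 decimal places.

With the vertex order [0, 1, 2, 3, 4, 5, 6, 7], the degrees are [2, 2, 1, 2, 2, 1, 2, 2], giving D = diag(2, 2, 1, 2, 2, 1, 2, 2) and L = D - A. Computing the eigenvalues of L and sorting gives [0, 0.1522, 0.5858, 1.2346, 2, 2.7654, 3.4142, 3.8478]. The Fiedler value lambda_2 = 0.1522 is strictly positive, so the graph is connected. The eigenvalues sum to 14, which equals trace(L) = 2|E|. There is one zero in the spectrum, matching the 1 component.

0.1522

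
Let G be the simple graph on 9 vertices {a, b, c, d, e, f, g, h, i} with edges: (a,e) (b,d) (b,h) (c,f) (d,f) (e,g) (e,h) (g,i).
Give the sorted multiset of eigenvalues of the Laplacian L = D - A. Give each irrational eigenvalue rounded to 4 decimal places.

[0, 0.1404, 0.5362, 0.7754, 1.5803, 2.2449, 2.7784, 3.5988, 4.3455]

Each diagonal entry of L is the vertex degree and each off-diagonal entry is -1 where an edge is present, 0 otherwise; in the order [a, b, c, d, e, f, g, h, i] the diagonal is [1, 2, 1, 2, 3, 2, 2, 2, 1]. Diagonalising L (or applying a numerical eigensolver to the 9x9 matrix) gives the spectrum above. By the matrix-tree theorem the graph has (1/9) * product of the nonzero eigenvalues = 1 spanning tree.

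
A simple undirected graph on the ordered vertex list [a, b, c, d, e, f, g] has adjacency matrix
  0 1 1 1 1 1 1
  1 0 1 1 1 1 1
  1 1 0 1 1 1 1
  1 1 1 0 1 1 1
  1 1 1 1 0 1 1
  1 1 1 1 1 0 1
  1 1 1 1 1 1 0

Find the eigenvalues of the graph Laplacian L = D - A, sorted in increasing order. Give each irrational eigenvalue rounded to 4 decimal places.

[0, 7, 7, 7, 7, 7, 7]

Reading degrees in the order [a, b, c, d, e, f, g] gives [6, 6, 6, 6, 6, 6, 6]; set D = diag(6, 6, 6, 6, 6, 6, 6) and form L = D - A. Diagonalising L (or applying a numerical eigensolver to the 7x7 matrix) gives the spectrum above. The single zero eigenvalue shows the graph is connected.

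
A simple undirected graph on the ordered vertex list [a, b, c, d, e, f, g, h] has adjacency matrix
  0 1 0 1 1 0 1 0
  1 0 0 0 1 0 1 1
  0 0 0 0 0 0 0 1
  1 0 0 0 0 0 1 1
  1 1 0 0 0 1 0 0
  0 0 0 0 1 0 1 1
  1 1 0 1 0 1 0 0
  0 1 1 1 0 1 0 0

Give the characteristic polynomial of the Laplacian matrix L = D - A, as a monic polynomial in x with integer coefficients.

With the vertex order [a, b, c, d, e, f, g, h], the degrees are [4, 4, 1, 3, 3, 3, 4, 4], giving D = diag(4, 4, 1, 3, 3, 3, 4, 4) and L = D - A. Computing det(xI - L) by cofactor expansion (or equivalently via sum-over-permutations) gives x^8 - 26x^7 + 279x^6 - 1594x^5 + 5199x^4 - 9568x^3 + 9008x^2 - 3200x. The constant term is 0 because L is singular (the all-ones vector lies in its kernel).

x^8 - 26x^7 + 279x^6 - 1594x^5 + 5199x^4 - 9568x^3 + 9008x^2 - 3200x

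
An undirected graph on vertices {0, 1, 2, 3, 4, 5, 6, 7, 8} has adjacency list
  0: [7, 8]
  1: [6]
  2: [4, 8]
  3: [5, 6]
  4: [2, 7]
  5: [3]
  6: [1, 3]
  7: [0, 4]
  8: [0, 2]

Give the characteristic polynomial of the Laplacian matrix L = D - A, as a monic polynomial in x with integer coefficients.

x^9 - 16x^8 + 105x^7 - 364x^6 + 715x^5 - 790x^4 + 450x^3 - 100x^2

Each diagonal entry of L is the vertex degree and each off-diagonal entry is -1 where an edge is present, 0 otherwise; in the order [0, 1, 2, 3, 4, 5, 6, 7, 8] the diagonal is [2, 1, 2, 2, 2, 1, 2, 2, 2]. Computing det(xI - L) by cofactor expansion (or equivalently via sum-over-permutations) gives x^9 - 16x^8 + 105x^7 - 364x^6 + 715x^5 - 790x^4 + 450x^3 - 100x^2. Since p(0) = det(-L) = 0, x divides p(x). There are 2 zeros in the spectrum, matching the 2 components. The eigenvalues sum to 16, which equals trace(L) = 2|E|.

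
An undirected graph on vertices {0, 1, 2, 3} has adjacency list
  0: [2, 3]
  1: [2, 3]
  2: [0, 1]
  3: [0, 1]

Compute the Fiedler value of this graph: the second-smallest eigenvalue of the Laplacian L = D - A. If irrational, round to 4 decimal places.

2

With the vertex order [0, 1, 2, 3], the degrees are [2, 2, 2, 2], giving D = diag(2, 2, 2, 2) and L = D - A. Computing the eigenvalues of L and sorting gives [0, 2, 2, 4]. The Fiedler value lambda_2 = 2 is strictly positive, so the graph is connected.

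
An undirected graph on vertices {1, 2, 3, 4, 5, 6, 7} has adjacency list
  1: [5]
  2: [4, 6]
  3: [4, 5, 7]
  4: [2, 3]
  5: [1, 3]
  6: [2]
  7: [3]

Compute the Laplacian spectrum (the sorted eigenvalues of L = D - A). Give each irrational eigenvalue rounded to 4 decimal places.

Each diagonal entry of L is the vertex degree and each off-diagonal entry is -1 where an edge is present, 0 otherwise; in the order [1, 2, 3, 4, 5, 6, 7] the diagonal is [1, 2, 3, 2, 2, 1, 1]. L is symmetric positive semidefinite, so every eigenvalue is real and nonnegative.

[0, 0.2603, 0.6262, 1.4055, 2.2742, 3.0996, 4.3342]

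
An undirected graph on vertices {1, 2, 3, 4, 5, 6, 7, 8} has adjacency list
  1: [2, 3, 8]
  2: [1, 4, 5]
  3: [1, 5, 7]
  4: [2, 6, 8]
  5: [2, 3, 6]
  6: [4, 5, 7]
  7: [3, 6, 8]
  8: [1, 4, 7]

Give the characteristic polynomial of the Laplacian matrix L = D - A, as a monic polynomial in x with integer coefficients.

Each diagonal entry of L is the vertex degree and each off-diagonal entry is -1 where an edge is present, 0 otherwise; in the order [1, 2, 3, 4, 5, 6, 7, 8] the diagonal is [3, 3, 3, 3, 3, 3, 3, 3]. The eigenvalues of L are [0, 2, 2, 2, 4, 4, 4, 6]; the characteristic polynomial is the product of (x - lambda_i), which multiplies out to x^8 - 24x^7 + 240x^6 - 1296x^5 + 4080x^4 - 7488x^3 + 7424x^2 - 3072x. Since p(0) = det(-L) = 0, x divides p(x). By the matrix-tree theorem the graph has (1/8) * product of the nonzero eigenvalues = 384 spanning trees.

x^8 - 24x^7 + 240x^6 - 1296x^5 + 4080x^4 - 7488x^3 + 7424x^2 - 3072x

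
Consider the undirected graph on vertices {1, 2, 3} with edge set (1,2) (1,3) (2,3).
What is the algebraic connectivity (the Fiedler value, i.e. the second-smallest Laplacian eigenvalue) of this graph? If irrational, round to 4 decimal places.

3

Each diagonal entry of L is the vertex degree and each off-diagonal entry is -1 where an edge is present, 0 otherwise; in the order [1, 2, 3] the diagonal is [2, 2, 2]. The smallest Laplacian eigenvalue is always 0. The next one, lambda_2 = 3, measures how hard the graph is to disconnect: larger values mean better connectivity. The eigenvalues sum to 6, which equals trace(L) = 2|E|.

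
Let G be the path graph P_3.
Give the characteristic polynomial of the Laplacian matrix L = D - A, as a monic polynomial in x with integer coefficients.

x^3 - 4x^2 + 3x

The graph has 3 vertices and degree multiset [2, 1, 1]; D is the diagonal matrix of degrees and L = D - A. L has integer entries, so p(x) = det(xI - L) has integer coefficients. Expanding the determinant yields x^3 - 4x^2 + 3x. The constant term is 0 because L is singular (the all-ones vector lies in its kernel). The largest eigenvalue, 3, is at most the vertex count 3.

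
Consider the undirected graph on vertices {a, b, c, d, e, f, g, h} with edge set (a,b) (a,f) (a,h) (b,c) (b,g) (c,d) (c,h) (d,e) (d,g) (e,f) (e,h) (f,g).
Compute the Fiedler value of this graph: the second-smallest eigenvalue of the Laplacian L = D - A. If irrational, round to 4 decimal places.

2

Each diagonal entry of L is the vertex degree and each off-diagonal entry is -1 where an edge is present, 0 otherwise; in the order [a, b, c, d, e, f, g, h] the diagonal is [3, 3, 3, 3, 3, 3, 3, 3]. Computing the eigenvalues of L and sorting gives [0, 2, 2, 2, 4, 4, 4, 6]. The Fiedler value lambda_2 = 2 is strictly positive, so the graph is connected. The eigenvalues sum to 24, which equals trace(L) = 2|E|.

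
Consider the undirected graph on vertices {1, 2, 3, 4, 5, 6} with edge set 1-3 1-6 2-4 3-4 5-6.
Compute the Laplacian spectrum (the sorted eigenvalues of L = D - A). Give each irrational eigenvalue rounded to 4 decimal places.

[0, 0.2679, 1, 2, 3, 3.7321]

Each diagonal entry of L is the vertex degree and each off-diagonal entry is -1 where an edge is present, 0 otherwise; in the order [1, 2, 3, 4, 5, 6] the diagonal is [2, 1, 2, 2, 1, 2]. Diagonalising L (or applying a numerical eigensolver to the 6x6 matrix) gives the spectrum above.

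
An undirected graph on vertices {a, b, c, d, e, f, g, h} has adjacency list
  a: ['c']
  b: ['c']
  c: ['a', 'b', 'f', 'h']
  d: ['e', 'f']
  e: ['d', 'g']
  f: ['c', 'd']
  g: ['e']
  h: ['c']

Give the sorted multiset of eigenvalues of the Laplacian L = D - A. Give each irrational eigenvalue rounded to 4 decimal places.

Reading degrees in the order [a, b, c, d, e, f, g, h] gives [1, 1, 4, 2, 2, 2, 1, 1]; set D = diag(1, 1, 4, 2, 2, 2, 1, 1) and form L = D - A. L is symmetric positive semidefinite, so every eigenvalue is real and nonnegative. The eigenvalues sum to 14, which equals trace(L) = 2|E|.

[0, 0.2023, 1, 1, 1, 2.2472, 3.4527, 5.0979]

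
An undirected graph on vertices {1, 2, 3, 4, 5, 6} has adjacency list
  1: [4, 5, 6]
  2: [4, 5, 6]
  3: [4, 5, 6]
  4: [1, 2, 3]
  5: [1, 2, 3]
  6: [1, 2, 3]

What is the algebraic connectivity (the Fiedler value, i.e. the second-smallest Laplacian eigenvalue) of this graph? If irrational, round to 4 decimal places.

3

With the vertex order [1, 2, 3, 4, 5, 6], the degrees are [3, 3, 3, 3, 3, 3], giving D = diag(3, 3, 3, 3, 3, 3) and L = D - A. The sorted Laplacian eigenvalues are [0, 3, 3, 3, 3, 6]; the algebraic connectivity is the second entry, 3. There is one zero in the spectrum, matching the 1 component.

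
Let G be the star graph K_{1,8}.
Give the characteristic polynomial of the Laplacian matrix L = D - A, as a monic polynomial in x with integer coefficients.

x^9 - 16x^8 + 84x^7 - 224x^6 + 350x^5 - 336x^4 + 196x^3 - 64x^2 + 9x

The graph has 9 vertices and degree multiset [8, 1, 1, 1, 1, 1, 1, 1, 1]; D is the diagonal matrix of degrees and L = D - A. L has integer entries, so p(x) = det(xI - L) has integer coefficients. Expanding the determinant yields x^9 - 16x^8 + 84x^7 - 224x^6 + 350x^5 - 336x^4 + 196x^3 - 64x^2 + 9x. Since p(0) = det(-L) = 0, x divides p(x). There is one zero in the spectrum, matching the 1 component. The largest eigenvalue, 9, is at most the vertex count 9.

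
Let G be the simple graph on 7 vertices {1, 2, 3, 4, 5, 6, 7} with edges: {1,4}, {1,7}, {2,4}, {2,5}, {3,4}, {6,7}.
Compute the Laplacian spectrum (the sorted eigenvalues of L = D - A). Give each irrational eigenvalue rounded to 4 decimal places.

[0, 0.2603, 0.6262, 1.4055, 2.2742, 3.0996, 4.3342]

With the vertex order [1, 2, 3, 4, 5, 6, 7], the degrees are [2, 2, 1, 3, 1, 1, 2], giving D = diag(2, 2, 1, 3, 1, 1, 2) and L = D - A. The multiplicity of 0 as a Laplacian eigenvalue equals the number of connected components.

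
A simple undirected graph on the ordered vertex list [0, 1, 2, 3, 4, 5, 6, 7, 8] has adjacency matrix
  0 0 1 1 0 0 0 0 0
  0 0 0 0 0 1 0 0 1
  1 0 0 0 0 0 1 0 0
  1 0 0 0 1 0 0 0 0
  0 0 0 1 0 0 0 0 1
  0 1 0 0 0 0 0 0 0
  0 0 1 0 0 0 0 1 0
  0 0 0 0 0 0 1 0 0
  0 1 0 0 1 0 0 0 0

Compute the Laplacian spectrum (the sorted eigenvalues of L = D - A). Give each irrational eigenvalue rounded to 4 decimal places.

[0, 0.1206, 0.4679, 1, 1.6527, 2.3473, 3, 3.5321, 3.8794]

Reading degrees in the order [0, 1, 2, 3, 4, 5, 6, 7, 8] gives [2, 2, 2, 2, 2, 1, 2, 1, 2]; set D = diag(2, 2, 2, 2, 2, 1, 2, 1, 2) and form L = D - A. Diagonalising L (or applying a numerical eigensolver to the 9x9 matrix) gives the spectrum above.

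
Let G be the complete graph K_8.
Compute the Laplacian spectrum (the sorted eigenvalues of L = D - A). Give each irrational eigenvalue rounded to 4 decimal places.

[0, 8, 8, 8, 8, 8, 8, 8]

The graph has 8 vertices and degree multiset [7, 7, 7, 7, 7, 7, 7, 7]; D is the diagonal matrix of degrees and L = D - A. Diagonalising L (or applying a numerical eigensolver to the 8x8 matrix) gives the spectrum above. By the matrix-tree theorem the graph has (1/8) * product of the nonzero eigenvalues = 262144 spanning trees. The eigenvalues sum to 56, which equals trace(L) = 2|E|.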